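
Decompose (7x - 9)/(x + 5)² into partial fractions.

(7x - 9) = α(x + 5) + β. At x = -5: β = 7·(-5) - 9 = -44. Coeff of x: α = 7
Result: 7/(x + 5) - 44/(x + 5)²


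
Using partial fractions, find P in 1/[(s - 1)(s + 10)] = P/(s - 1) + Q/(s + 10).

Cover-up at s = 1: P = 1/(1 + 10) = 1/11


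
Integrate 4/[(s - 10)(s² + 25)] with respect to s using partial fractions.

Cover-up at s=10: P = 4/(10²+25) = 4/125. Coeff matching: Q = -4/125, R = -8/25. Decomposition: (4/125)/(s - 10) - ((4/125)s + 8/25)/(s² + 25). Integrate: linear → ln, quadratic → (1/2)ln + arctan: (4/125) ln|(s - 10)| - (2/125) ln(s² + 25) - (8/125) arctan(s/5) + C


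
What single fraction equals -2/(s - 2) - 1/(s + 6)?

Common denominator (s - 2)(s + 6). Numerator: -2(s + 6) - 1(s - 2) = (-2s - 12) - (s - 2) = -3s - 10
Result: (-3s - 10)/[(s - 2)(s + 6)]


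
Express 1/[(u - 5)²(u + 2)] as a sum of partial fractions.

Cover-up at u=-2: R = 1/(-2 - 5)² = 1/49. Cover-up at u=5: Q = 1/(5 + 2) = 1/7. Comparing u² coeff: P = -R = -1/49
Result: (-1/49)/(u - 5) + (1/7)/(u - 5)² + (1/49)/(u + 2)


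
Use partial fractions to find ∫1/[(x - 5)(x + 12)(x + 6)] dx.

Cover-up: A = 1/187, B = 1/102, C = -1/66. Decomposition: (1/187)/(x - 5) + (1/102)/(x + 12) - (1/66)/(x + 6). Integrate each term: (1/187) ln|(x - 5)| + (1/102) ln|(x + 12)| - (1/66) ln|(x + 6)| + C


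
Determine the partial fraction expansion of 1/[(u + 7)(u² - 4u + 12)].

Cover-up at u = -7: A = 1/((-7)² - 4·(-7) + 12) = 1/89. Then B = -A = -1/89, C = -A·(-4 - 7) = 11/89
Result: (1/89)/(u + 7) - ((1/89)u - 11/89)/(u² - 4u + 12)


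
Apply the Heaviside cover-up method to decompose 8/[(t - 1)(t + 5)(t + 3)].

Cover (t - 1), t=1: P = 8/[(1 + 5)(1 + 3)] = 1/3. Cover (t + 5), t=-5: Q = 8/[(-5 - 1)(-5 + 3)] = 2/3. Cover (t + 3), t=-3: R = 8/[(-3 - 1)(-3 + 5)] = -1.
Result: (1/3)/(t - 1) + (2/3)/(t + 5) - 1/(t + 3)


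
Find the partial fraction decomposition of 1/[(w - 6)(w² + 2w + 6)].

Cover-up at w = 6: A = 1/(6² + 2·6 + 6) = 1/54. Then B = -A = -1/54, C = -A·(2 + 6) = -4/27
Result: (1/54)/(w - 6) - ((1/54)w + 4/27)/(w² + 2w + 6)


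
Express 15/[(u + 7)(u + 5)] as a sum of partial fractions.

15/(u + 7)(u + 5) = α/(u + 7) + β/(u + 5). α = 15/(-7 + 5) = -15/2, β = 15/(-5 + 7) = 15/2
Result: (-15/2)/(u + 7) + (15/2)/(u + 5)


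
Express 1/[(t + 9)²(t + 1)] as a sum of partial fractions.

Cover-up at t=-1: γ = 1/(-1 + 9)² = 1/64. Cover-up at t=-9: β = 1/(-9 + 1) = -1/8. Comparing t² coeff: α = -γ = -1/64
Result: (-1/64)/(t + 9) - (1/8)/(t + 9)² + (1/64)/(t + 1)


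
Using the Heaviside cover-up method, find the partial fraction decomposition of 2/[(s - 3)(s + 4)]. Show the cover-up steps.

Cover (s - 3): set s=3, get α = 2/(3 + 4) = 2/7. Cover (s + 4): set s=-4, get β = 2/(-4 - 3) = -2/7.
Result: (2/7)/(s - 3) - (2/7)/(s + 4)


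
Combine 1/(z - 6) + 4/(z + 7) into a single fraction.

Common denominator (z - 6)(z + 7). Numerator: 1(z + 7) + 4(z - 6) = (z + 7) + (4z - 24) = 5z - 17
Result: (5z - 17)/[(z - 6)(z + 7)]


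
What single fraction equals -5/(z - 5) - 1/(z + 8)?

Common denominator (z - 5)(z + 8). Numerator: -5(z + 8) - 1(z - 5) = (-5z - 40) - (z - 5) = -6z - 35
Result: (-6z - 35)/[(z - 5)(z + 8)]


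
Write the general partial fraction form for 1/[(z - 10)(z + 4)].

Distinct linear factors: P/(z - 10) + Q/(z + 4)


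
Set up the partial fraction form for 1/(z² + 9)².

Repeated quadratic factor: (Pz + Q)/(z² + 9) + (Rz + S)/(z² + 9)²


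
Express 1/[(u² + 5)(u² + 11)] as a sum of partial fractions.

Coefficient matching gives A = C = 0, B = 1/(11-5) = 1/6, D = -B = -1/6
Result: (1/6)/(u² + 5) - (1/6)/(u² + 11)


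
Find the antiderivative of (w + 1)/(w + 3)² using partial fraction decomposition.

Decompose: P = 1, Q = 1·(-3) + 1 = -2, so (w + 1)/(w + 3)² = 1/(w + 3) - 2/(w + 3)². Integrate: ∫ P/(w + 3) dw = ln|(w + 3)|; ∫ Q/(w + 3)² dw = 2/(w + 3). Sum: ln|(w + 3)| + 2/(w + 3) + C


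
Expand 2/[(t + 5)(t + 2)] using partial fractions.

2/(t + 5)(t + 2) = P/(t + 5) + Q/(t + 2). P = 2/(-5 + 2) = -2/3, Q = 2/(-2 + 5) = 2/3
Result: (-2/3)/(t + 5) + (2/3)/(t + 2)


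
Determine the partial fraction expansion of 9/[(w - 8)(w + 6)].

9/(w - 8)(w + 6) = P/(w - 8) + Q/(w + 6). P = 9/(8 + 6) = 9/14, Q = 9/(-6 - 8) = -9/14
Result: (9/14)/(w - 8) - (9/14)/(w + 6)


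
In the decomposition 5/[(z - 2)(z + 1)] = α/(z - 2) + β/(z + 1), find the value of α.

Cover-up at z = 2: α = 5/(2 + 1) = 5/3


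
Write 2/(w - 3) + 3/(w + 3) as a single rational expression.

Common denominator (w - 3)(w + 3). Numerator: 2(w + 3) + 3(w - 3) = (2w + 6) + (3w - 9) = 5w - 3
Result: (5w - 3)/[(w - 3)(w + 3)]


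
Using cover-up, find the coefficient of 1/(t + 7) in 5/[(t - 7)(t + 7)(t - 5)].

Cover (t + 7), set t=-7: 5/[(-7 - 7)(-7 - 5)] = 5/168


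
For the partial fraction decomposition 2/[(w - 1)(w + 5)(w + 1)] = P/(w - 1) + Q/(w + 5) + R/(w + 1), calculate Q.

Cover-up at w = -5: Q = 2/[(-5 - 1)(-5 + 1)] = 2/[(-6)(-4)] = 2/24 = 1/12


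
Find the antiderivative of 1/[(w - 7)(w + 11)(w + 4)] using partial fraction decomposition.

Cover-up: A = 1/198, B = 1/126, C = -1/77. Decomposition: (1/198)/(w - 7) + (1/126)/(w + 11) - (1/77)/(w + 4). Integrate each term: (1/198) ln|(w - 7)| + (1/126) ln|(w + 11)| - (1/77) ln|(w + 4)| + C


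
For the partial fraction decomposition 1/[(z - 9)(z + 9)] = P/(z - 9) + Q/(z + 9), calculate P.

Cover-up at z = 9: P = 1/(9 + 9) = 1/18


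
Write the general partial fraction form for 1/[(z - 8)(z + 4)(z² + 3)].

Two linear + quadratic: P/(z - 8) + Q/(z + 4) + (Rz + S)/(z² + 3)


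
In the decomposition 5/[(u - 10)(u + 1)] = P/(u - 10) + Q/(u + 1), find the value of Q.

Cover-up at u = -1: Q = 5/(-1 - 10) = -5/11


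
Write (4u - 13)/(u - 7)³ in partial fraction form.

(4u - 13) = A(u - 7)² + B(u - 7) + C. At u = 7: C = 4·7 - 13 = 15. Coefficients: A = 0, B = 4
Result: 4/(u - 7)² + 15/(u - 7)³


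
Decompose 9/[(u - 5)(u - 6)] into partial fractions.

9/(u - 5)(u - 6) = P/(u - 5) + Q/(u - 6). P = 9/(5 - 6) = -9, Q = 9/(6 - 5) = 9
Result: -9/(u - 5) + 9/(u - 6)


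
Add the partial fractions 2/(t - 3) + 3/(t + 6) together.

Common denominator (t - 3)(t + 6). Numerator: 2(t + 6) + 3(t - 3) = (2t + 12) + (3t - 9) = 5t + 3
Result: (5t + 3)/[(t - 3)(t + 6)]


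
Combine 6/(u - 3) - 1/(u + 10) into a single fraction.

Common denominator (u - 3)(u + 10). Numerator: 6(u + 10) - 1(u - 3) = (6u + 60) - (u - 3) = 5u + 63
Result: (5u + 63)/[(u - 3)(u + 10)]


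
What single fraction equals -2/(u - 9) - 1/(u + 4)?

Common denominator (u - 9)(u + 4). Numerator: -2(u + 4) - 1(u - 9) = (-2u - 8) - (u - 9) = -3u + 1
Result: (-3u + 1)/[(u - 9)(u + 4)]


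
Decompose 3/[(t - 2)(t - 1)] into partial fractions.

3/(t - 2)(t - 1) = P/(t - 2) + Q/(t - 1). P = 3/(2 - 1) = 3, Q = 3/(1 - 2) = -3
Result: 3/(t - 2) - 3/(t - 1)


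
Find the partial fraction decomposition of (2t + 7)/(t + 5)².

(2t + 7) = A(t + 5) + B. At t = -5: B = 2·(-5) + 7 = -3. Coeff of t: A = 2
Result: 2/(t + 5) - 3/(t + 5)²


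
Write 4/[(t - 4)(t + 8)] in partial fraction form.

4/(t - 4)(t + 8) = A/(t - 4) + B/(t + 8). A = 4/(4 + 8) = 1/3, B = 4/(-8 - 4) = -1/3
Result: (1/3)/(t - 4) - (1/3)/(t + 8)


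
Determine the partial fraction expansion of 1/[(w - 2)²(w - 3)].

Cover-up at w=3: R = 1/(3 - 2)² = 1. Cover-up at w=2: Q = 1/(2 - 3) = -1. Comparing w² coeff: P = -R = -1
Result: -1/(w - 2) - 1/(w - 2)² + 1/(w - 3)


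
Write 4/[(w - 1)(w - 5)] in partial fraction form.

4/(w - 1)(w - 5) = α/(w - 1) + β/(w - 5). α = 4/(1 - 5) = -1, β = 4/(5 - 1) = 1
Result: -1/(w - 1) + 1/(w - 5)


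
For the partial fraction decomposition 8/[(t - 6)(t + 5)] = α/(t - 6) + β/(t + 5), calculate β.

Cover-up at t = -5: β = 8/(-5 - 6) = -8/11


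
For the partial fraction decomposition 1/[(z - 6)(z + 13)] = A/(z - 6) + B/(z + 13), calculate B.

Cover-up at z = -13: B = 1/(-13 - 6) = -1/19


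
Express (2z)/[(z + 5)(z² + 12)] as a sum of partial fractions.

At z=-5: P = (2·(-5) + 0)/((-5)² + 12) = -10/37. Q = -P = 10/37, R = 2 - (-5)·P = 24/37
Result: (-10/37)/(z + 5) + ((10/37)z + 24/37)/(z² + 12)


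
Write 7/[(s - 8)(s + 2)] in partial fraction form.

7/(s - 8)(s + 2) = α/(s - 8) + β/(s + 2). α = 7/(8 + 2) = 7/10, β = 7/(-2 - 8) = -7/10
Result: (7/10)/(s - 8) - (7/10)/(s + 2)


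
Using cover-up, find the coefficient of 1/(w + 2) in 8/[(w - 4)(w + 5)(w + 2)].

Cover (w + 2), set w=-2: 8/[(-2 - 4)(-2 + 5)] = -4/9


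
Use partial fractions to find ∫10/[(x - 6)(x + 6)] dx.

Decompose: 10/[(x - 6)(x + 6)] = (5/6)/(x - 6) - (5/6)/(x + 6). Integrate each term: (5/6) ln|(x - 6)| - (5/6) ln|(x + 6)| + C


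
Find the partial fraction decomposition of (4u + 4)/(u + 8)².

(4u + 4) = P(u + 8) + Q. At u = -8: Q = 4·(-8) + 4 = -28. Coeff of u: P = 4
Result: 4/(u + 8) - 28/(u + 8)²


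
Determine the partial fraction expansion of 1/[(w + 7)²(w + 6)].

Cover-up at w=-6: R = 1/(-6 + 7)² = 1. Cover-up at w=-7: Q = 1/(-7 + 6) = -1. Comparing w² coeff: P = -R = -1
Result: -1/(w + 7) - 1/(w + 7)² + 1/(w + 6)


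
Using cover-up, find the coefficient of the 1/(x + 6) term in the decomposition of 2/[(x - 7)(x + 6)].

Cover (x + 6), set x=-6: 2/((x - 7) at x=-6) = 2/(-13) = -2/13


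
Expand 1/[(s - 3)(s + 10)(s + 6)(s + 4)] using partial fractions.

Using Heaviside cover-up: (1/819)/(s - 3) - (1/312)/(s + 10) + (1/72)/(s + 6) - (1/84)/(s + 4)


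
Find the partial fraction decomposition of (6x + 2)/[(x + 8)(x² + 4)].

At x=-8: α = (6·(-8) + 2)/((-8)² + 4) = -23/34. β = -α = 23/34, γ = 6 - (-8)·α = 10/17
Result: (-23/34)/(x + 8) + ((23/34)x + 10/17)/(x² + 4)


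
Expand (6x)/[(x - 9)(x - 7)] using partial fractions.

At x=9: P = (6·9 + 0)/(9 - 7) = 27. At x=7: Q = (6·7 + 0)/(7 - 9) = -21
Result: 27/(x - 9) - 21/(x - 7)


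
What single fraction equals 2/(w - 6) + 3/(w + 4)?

Common denominator (w - 6)(w + 4). Numerator: 2(w + 4) + 3(w - 6) = (2w + 8) + (3w - 18) = 5w - 10
Result: (5w - 10)/[(w - 6)(w + 4)]


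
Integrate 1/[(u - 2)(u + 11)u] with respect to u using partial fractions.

Cover-up: P = 1/26, Q = 1/143, R = -1/22. Decomposition: (1/26)/(u - 2) + (1/143)/(u + 11) - (1/22)/u. Integrate each term: (1/26) ln|(u - 2)| + (1/143) ln|(u + 11)| - (1/22) ln|u| + C


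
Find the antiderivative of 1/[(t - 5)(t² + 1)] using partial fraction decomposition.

Cover-up at t=5: A = 1/(5²+1) = 1/26. Coeff matching: B = -1/26, C = -5/26. Decomposition: (1/26)/(t - 5) - ((1/26)t + 5/26)/(t² + 1). Integrate: linear → ln, quadratic → (1/2)ln + arctan: (1/26) ln|(t - 5)| - (1/52) ln(t² + 1) - (5/26) arctan(t) + C


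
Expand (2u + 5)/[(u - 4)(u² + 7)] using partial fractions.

At u=4: P = (2·4 + 5)/(4² + 7) = 13/23. Q = -P = -13/23, R = 2 - 4·P = -6/23
Result: (13/23)/(u - 4) - ((13/23)u + 6/23)/(u² + 7)


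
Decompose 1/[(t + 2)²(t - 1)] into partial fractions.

Cover-up at t=1: γ = 1/(1 + 2)² = 1/9. Cover-up at t=-2: β = 1/(-2 - 1) = -1/3. Comparing t² coeff: α = -γ = -1/9
Result: (-1/9)/(t + 2) - (1/3)/(t + 2)² + (1/9)/(t - 1)


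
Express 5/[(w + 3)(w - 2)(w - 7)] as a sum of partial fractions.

Using cover-up method: P = 1/10, Q = -1/5, R = 1/10
Result: (1/10)/(w + 3) - (1/5)/(w - 2) + (1/10)/(w - 7)


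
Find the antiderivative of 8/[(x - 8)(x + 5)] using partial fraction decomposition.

Decompose: 8/[(x - 8)(x + 5)] = (8/13)/(x - 8) - (8/13)/(x + 5). Integrate each term: (8/13) ln|(x - 8)| - (8/13) ln|(x + 5)| + C


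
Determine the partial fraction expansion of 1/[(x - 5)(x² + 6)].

Cover-up at x = 5: P = 1/(5² + 6) = 1/31. Then Q = -P = -1/31, R = -P·(0 + 5) = -5/31
Result: (1/31)/(x - 5) - ((1/31)x + 5/31)/(x² + 6)


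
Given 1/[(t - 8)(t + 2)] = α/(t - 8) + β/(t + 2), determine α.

Cover-up at t = 8: α = 1/(8 + 2) = 1/10


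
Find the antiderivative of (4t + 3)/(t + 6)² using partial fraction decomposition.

Decompose: P = 4, Q = 4·(-6) + 3 = -21, so (4t + 3)/(t + 6)² = 4/(t + 6) - 21/(t + 6)². Integrate: ∫ P/(t + 6) dt = 4 ln|(t + 6)|; ∫ Q/(t + 6)² dt = 21/(t + 6). Sum: 4 ln|(t + 6)| + 21/(t + 6) + C


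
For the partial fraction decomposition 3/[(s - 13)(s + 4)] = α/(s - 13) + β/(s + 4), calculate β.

Cover-up at s = -4: β = 3/(-4 - 13) = -3/17


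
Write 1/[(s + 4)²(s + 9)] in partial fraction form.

Cover-up at s=-9: γ = 1/(-9 + 4)² = 1/25. Cover-up at s=-4: β = 1/(-4 + 9) = 1/5. Comparing s² coeff: α = -γ = -1/25
Result: (-1/25)/(s + 4) + (1/5)/(s + 4)² + (1/25)/(s + 9)


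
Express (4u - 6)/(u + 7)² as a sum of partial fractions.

(4u - 6) = A(u + 7) + B. At u = -7: B = 4·(-7) - 6 = -34. Coeff of u: A = 4
Result: 4/(u + 7) - 34/(u + 7)²


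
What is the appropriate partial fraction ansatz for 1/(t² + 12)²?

Repeated quadratic factor: (Pt + Q)/(t² + 12) + (Rt + S)/(t² + 12)²


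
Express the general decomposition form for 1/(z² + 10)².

Repeated quadratic factor: (αz + β)/(z² + 10) + (γz + δ)/(z² + 10)²


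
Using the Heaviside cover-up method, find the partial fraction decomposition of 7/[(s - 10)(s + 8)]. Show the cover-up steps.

Cover (s - 10): set s=10, get P = 7/(10 + 8) = 7/18. Cover (s + 8): set s=-8, get Q = 7/(-8 - 10) = -7/18.
Result: (7/18)/(s - 10) - (7/18)/(s + 8)


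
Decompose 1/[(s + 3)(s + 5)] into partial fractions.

1/(s + 3)(s + 5) = P/(s + 3) + Q/(s + 5). P = 1/(-3 + 5) = 1/2, Q = 1/(-5 + 3) = -1/2
Result: (1/2)/(s + 3) - (1/2)/(s + 5)


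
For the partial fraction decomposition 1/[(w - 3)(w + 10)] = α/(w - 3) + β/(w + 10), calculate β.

Cover-up at w = -10: β = 1/(-10 - 3) = -1/13


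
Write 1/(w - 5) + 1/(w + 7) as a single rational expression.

Common denominator (w - 5)(w + 7). Numerator: 1(w + 7) + 1(w - 5) = (w + 7) + (w - 5) = 2w + 2
Result: (2w + 2)/[(w - 5)(w + 7)]


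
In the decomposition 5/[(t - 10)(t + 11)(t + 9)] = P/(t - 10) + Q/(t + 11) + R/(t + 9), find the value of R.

Cover-up at t = -9: R = 5/[(-9 - 10)(-9 + 11)] = 5/[(-19)(2)] = -5/38


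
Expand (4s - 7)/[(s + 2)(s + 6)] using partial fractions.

At s=-2: P = (4·(-2) - 7)/(-2 + 6) = -15/4. At s=-6: Q = (4·(-6) - 7)/(-6 + 2) = 31/4
Result: (-15/4)/(s + 2) + (31/4)/(s + 6)


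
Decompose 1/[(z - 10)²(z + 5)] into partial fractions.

Cover-up at z=-5: C = 1/(-5 - 10)² = 1/225. Cover-up at z=10: B = 1/(10 + 5) = 1/15. Comparing z² coeff: A = -C = -1/225
Result: (-1/225)/(z - 10) + (1/15)/(z - 10)² + (1/225)/(z + 5)


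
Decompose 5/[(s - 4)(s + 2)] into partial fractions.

5/(s - 4)(s + 2) = P/(s - 4) + Q/(s + 2). P = 5/(4 + 2) = 5/6, Q = 5/(-2 - 4) = -5/6
Result: (5/6)/(s - 4) - (5/6)/(s + 2)


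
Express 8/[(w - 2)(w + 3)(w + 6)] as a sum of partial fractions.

Using cover-up method: P = 1/5, Q = -8/15, R = 1/3
Result: (1/5)/(w - 2) - (8/15)/(w + 3) + (1/3)/(w + 6)


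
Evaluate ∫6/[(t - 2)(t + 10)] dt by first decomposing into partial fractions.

Decompose: 6/[(t - 2)(t + 10)] = (1/2)/(t - 2) - (1/2)/(t + 10). Integrate each term: (1/2) ln|(t - 2)| - (1/2) ln|(t + 10)| + C


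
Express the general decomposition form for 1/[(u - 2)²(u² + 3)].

Repeated linear + quadratic: P/(u - 2) + Q/(u - 2)² + (Ru + S)/(u² + 3)


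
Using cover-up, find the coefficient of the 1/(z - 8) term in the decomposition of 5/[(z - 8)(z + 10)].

Cover (z - 8), set z=8: 5/((z + 10) at z=8) = 5/(18) = 5/18


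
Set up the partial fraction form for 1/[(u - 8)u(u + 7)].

Three distinct linear factors: P/(u - 8) + Q/u + R/(u + 7)


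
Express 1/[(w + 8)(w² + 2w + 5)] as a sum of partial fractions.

Cover-up at w = -8: A = 1/((-8)² + 2·(-8) + 5) = 1/53. Then B = -A = -1/53, C = -A·(2 - 8) = 6/53
Result: (1/53)/(w + 8) - ((1/53)w - 6/53)/(w² + 2w + 5)


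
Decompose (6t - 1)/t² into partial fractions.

(6t - 1) = αt + β. At t = 0: β = 6·0 - 1 = -1. Coeff of t: α = 6
Result: 6/t - 1/t²


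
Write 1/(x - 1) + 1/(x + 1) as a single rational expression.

Common denominator (x - 1)(x + 1). Numerator: 1(x + 1) + 1(x - 1) = (x + 1) + (x - 1) = 2x
Result: (2x)/[(x - 1)(x + 1)]


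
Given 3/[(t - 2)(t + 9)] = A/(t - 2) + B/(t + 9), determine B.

Cover-up at t = -9: B = 3/(-9 - 2) = -3/11


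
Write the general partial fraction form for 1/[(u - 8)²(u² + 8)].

Repeated linear + quadratic: α/(u - 8) + β/(u - 8)² + (γu + δ)/(u² + 8)


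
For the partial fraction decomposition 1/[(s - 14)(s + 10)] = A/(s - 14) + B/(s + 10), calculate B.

Cover-up at s = -10: B = 1/(-10 - 14) = -1/24


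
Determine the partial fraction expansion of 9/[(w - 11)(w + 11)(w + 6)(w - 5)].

Using Heaviside cover-up: (3/748)/(w - 11) - (9/1760)/(w + 11) + (9/935)/(w + 6) - (3/352)/(w - 5)


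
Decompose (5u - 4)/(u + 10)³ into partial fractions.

(5u - 4) = P(u + 10)² + Q(u + 10) + R. At u = -10: R = 5·(-10) - 4 = -54. Coefficients: P = 0, Q = 5
Result: 5/(u + 10)² - 54/(u + 10)³


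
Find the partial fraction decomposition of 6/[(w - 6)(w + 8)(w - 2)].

Using cover-up method: P = 3/28, Q = 3/70, R = -3/20
Result: (3/28)/(w - 6) + (3/70)/(w + 8) - (3/20)/(w - 2)


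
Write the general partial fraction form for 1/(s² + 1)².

Repeated quadratic factor: (As + B)/(s² + 1) + (Cs + D)/(s² + 1)²


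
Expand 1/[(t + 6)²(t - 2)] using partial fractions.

Cover-up at t=2: R = 1/(2 + 6)² = 1/64. Cover-up at t=-6: Q = 1/(-6 - 2) = -1/8. Comparing t² coeff: P = -R = -1/64
Result: (-1/64)/(t + 6) - (1/8)/(t + 6)² + (1/64)/(t - 2)


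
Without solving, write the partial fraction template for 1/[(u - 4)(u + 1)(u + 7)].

Three distinct linear factors: P/(u - 4) + Q/(u + 1) + R/(u + 7)


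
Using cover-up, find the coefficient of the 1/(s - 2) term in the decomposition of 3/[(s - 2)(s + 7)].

Cover (s - 2), set s=2: 3/((s + 7) at s=2) = 3/(9) = 1/3


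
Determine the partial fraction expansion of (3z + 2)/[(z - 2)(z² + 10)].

At z=2: A = (3·2 + 2)/(2² + 10) = 4/7. B = -A = -4/7, C = 3 - 2·A = 13/7
Result: (4/7)/(z - 2) - ((4/7)z - 13/7)/(z² + 10)


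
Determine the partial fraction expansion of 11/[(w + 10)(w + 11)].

11/(w + 10)(w + 11) = A/(w + 10) + B/(w + 11). A = 11/(-10 + 11) = 11, B = 11/(-11 + 10) = -11
Result: 11/(w + 10) - 11/(w + 11)


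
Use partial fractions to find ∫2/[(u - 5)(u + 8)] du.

Decompose: 2/[(u - 5)(u + 8)] = (2/13)/(u - 5) - (2/13)/(u + 8). Integrate each term: (2/13) ln|(u - 5)| - (2/13) ln|(u + 8)| + C


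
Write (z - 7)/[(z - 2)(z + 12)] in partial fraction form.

At z=2: A = (1·2 - 7)/(2 + 12) = -5/14. At z=-12: B = (1·(-12) - 7)/(-12 - 2) = 19/14
Result: (-5/14)/(z - 2) + (19/14)/(z + 12)


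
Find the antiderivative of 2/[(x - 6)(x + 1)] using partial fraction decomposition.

Decompose: 2/[(x - 6)(x + 1)] = (2/7)/(x - 6) - (2/7)/(x + 1). Integrate each term: (2/7) ln|(x - 6)| - (2/7) ln|(x + 1)| + C


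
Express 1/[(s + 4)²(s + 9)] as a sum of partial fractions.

Cover-up at s=-9: γ = 1/(-9 + 4)² = 1/25. Cover-up at s=-4: β = 1/(-4 + 9) = 1/5. Comparing s² coeff: α = -γ = -1/25
Result: (-1/25)/(s + 4) + (1/5)/(s + 4)² + (1/25)/(s + 9)


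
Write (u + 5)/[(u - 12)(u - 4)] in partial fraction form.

At u=12: α = (1·12 + 5)/(12 - 4) = 17/8. At u=4: β = (1·4 + 5)/(4 - 12) = -9/8
Result: (17/8)/(u - 12) - (9/8)/(u - 4)


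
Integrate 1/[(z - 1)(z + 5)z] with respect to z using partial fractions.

Cover-up: α = 1/6, β = 1/30, γ = -1/5. Decomposition: (1/6)/(z - 1) + (1/30)/(z + 5) - (1/5)/z. Integrate each term: (1/6) ln|(z - 1)| + (1/30) ln|(z + 5)| - (1/5) ln|z| + C


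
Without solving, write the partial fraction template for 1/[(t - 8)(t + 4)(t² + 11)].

Two linear + quadratic: A/(t - 8) + B/(t + 4) + (Ct + D)/(t² + 11)


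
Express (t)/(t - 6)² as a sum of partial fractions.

(t) = A(t - 6) + B. At t = 6: B = 1·6 + 0 = 6. Coeff of t: A = 1
Result: 1/(t - 6) + 6/(t - 6)²


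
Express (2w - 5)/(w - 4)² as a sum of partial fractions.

(2w - 5) = P(w - 4) + Q. At w = 4: Q = 2·4 - 5 = 3. Coeff of w: P = 2
Result: 2/(w - 4) + 3/(w - 4)²


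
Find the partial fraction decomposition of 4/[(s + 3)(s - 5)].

4/(s + 3)(s - 5) = P/(s + 3) + Q/(s - 5). P = 4/(-3 - 5) = -1/2, Q = 4/(5 + 3) = 1/2
Result: (-1/2)/(s + 3) + (1/2)/(s - 5)


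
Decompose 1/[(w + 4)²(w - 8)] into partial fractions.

Cover-up at w=8: γ = 1/(8 + 4)² = 1/144. Cover-up at w=-4: β = 1/(-4 - 8) = -1/12. Comparing w² coeff: α = -γ = -1/144
Result: (-1/144)/(w + 4) - (1/12)/(w + 4)² + (1/144)/(w - 8)


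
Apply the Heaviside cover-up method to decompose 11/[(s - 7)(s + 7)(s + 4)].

Cover (s - 7), s=7: P = 11/[(7 + 7)(7 + 4)] = 1/14. Cover (s + 7), s=-7: Q = 11/[(-7 - 7)(-7 + 4)] = 11/42. Cover (s + 4), s=-4: R = 11/[(-4 - 7)(-4 + 7)] = -1/3.
Result: (1/14)/(s - 7) + (11/42)/(s + 7) - (1/3)/(s + 4)


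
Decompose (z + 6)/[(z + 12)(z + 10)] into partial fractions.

At z=-12: P = (1·(-12) + 6)/(-12 + 10) = 3. At z=-10: Q = (1·(-10) + 6)/(-10 + 12) = -2
Result: 3/(z + 12) - 2/(z + 10)


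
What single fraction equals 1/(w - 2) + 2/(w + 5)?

Common denominator (w - 2)(w + 5). Numerator: 1(w + 5) + 2(w - 2) = (w + 5) + (2w - 4) = 3w + 1
Result: (3w + 1)/[(w - 2)(w + 5)]


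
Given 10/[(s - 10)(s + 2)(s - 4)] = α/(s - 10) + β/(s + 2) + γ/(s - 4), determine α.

Cover-up at s = 10: α = 10/[(10 + 2)(10 - 4)] = 10/[(12)(6)] = 10/72 = 5/36


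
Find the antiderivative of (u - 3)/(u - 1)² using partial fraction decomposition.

Decompose: α = 1, β = 1·1 - 3 = -2, so (u - 3)/(u - 1)² = 1/(u - 1) - 2/(u - 1)². Integrate: ∫ α/(u - 1) du = ln|(u - 1)|; ∫ β/(u - 1)² du = 2/(u - 1). Sum: ln|(u - 1)| + 2/(u - 1) + C


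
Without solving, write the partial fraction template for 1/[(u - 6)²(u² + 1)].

Repeated linear + quadratic: α/(u - 6) + β/(u - 6)² + (γu + δ)/(u² + 1)


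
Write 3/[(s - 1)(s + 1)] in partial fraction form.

3/(s - 1)(s + 1) = P/(s - 1) + Q/(s + 1). P = 3/(1 + 1) = 3/2, Q = 3/(-1 - 1) = -3/2
Result: (3/2)/(s - 1) - (3/2)/(s + 1)


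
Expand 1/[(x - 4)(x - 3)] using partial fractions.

1/(x - 4)(x - 3) = P/(x - 4) + Q/(x - 3). P = 1/(4 - 3) = 1, Q = 1/(3 - 4) = -1
Result: 1/(x - 4) - 1/(x - 3)


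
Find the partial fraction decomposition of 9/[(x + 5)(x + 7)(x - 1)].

Using cover-up method: P = -3/4, Q = 9/16, R = 3/16
Result: (-3/4)/(x + 5) + (9/16)/(x + 7) + (3/16)/(x - 1)


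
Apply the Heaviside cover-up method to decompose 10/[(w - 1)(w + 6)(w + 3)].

Cover (w - 1), w=1: P = 10/[(1 + 6)(1 + 3)] = 5/14. Cover (w + 6), w=-6: Q = 10/[(-6 - 1)(-6 + 3)] = 10/21. Cover (w + 3), w=-3: R = 10/[(-3 - 1)(-3 + 6)] = -5/6.
Result: (5/14)/(w - 1) + (10/21)/(w + 6) - (5/6)/(w + 3)


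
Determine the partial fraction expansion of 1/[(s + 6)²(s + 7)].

Cover-up at s=-7: C = 1/(-7 + 6)² = 1. Cover-up at s=-6: B = 1/(-6 + 7) = 1. Comparing s² coeff: A = -C = -1
Result: -1/(s + 6) + 1/(s + 6)² + 1/(s + 7)


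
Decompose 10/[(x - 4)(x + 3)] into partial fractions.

10/(x - 4)(x + 3) = P/(x - 4) + Q/(x + 3). P = 10/(4 + 3) = 10/7, Q = 10/(-3 - 4) = -10/7
Result: (10/7)/(x - 4) - (10/7)/(x + 3)


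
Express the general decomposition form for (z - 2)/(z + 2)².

Repeated linear factor: α/(z + 2) + β/(z + 2)²


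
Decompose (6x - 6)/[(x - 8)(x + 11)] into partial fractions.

At x=8: A = (6·8 - 6)/(8 + 11) = 42/19. At x=-11: B = (6·(-11) - 6)/(-11 - 8) = 72/19
Result: (42/19)/(x - 8) + (72/19)/(x + 11)


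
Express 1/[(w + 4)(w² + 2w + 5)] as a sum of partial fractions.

Cover-up at w = -4: α = 1/((-4)² + 2·(-4) + 5) = 1/13. Then β = -α = -1/13, γ = -α·(2 - 4) = 2/13
Result: (1/13)/(w + 4) - ((1/13)w - 2/13)/(w² + 2w + 5)


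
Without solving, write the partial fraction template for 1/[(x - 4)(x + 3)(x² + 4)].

Two linear + quadratic: α/(x - 4) + β/(x + 3) + (γx + δ)/(x² + 4)


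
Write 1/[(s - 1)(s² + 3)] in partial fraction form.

Cover-up at s = 1: α = 1/(1² + 3) = 1/4. Then β = -α = -1/4, γ = -α·(0 + 1) = -1/4
Result: (1/4)/(s - 1) - ((1/4)s + 1/4)/(s² + 3)


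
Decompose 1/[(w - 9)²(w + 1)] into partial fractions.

Cover-up at w=-1: γ = 1/(-1 - 9)² = 1/100. Cover-up at w=9: β = 1/(9 + 1) = 1/10. Comparing w² coeff: α = -γ = -1/100
Result: (-1/100)/(w - 9) + (1/10)/(w - 9)² + (1/100)/(w + 1)


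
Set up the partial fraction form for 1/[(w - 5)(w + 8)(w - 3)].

Three distinct linear factors: A/(w - 5) + B/(w + 8) + C/(w - 3)


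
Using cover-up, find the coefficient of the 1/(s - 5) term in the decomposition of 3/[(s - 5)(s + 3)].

Cover (s - 5), set s=5: 3/((s + 3) at s=5) = 3/(8) = 3/8


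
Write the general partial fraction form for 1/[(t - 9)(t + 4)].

Distinct linear factors: A/(t - 9) + B/(t + 4)


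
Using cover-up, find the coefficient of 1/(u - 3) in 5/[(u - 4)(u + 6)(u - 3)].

Cover (u - 3), set u=3: 5/[(3 - 4)(3 + 6)] = -5/9


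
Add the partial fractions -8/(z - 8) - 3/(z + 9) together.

Common denominator (z - 8)(z + 9). Numerator: -8(z + 9) - 3(z - 8) = (-8z - 72) - (3z - 24) = -11z - 48
Result: (-11z - 48)/[(z - 8)(z + 9)]


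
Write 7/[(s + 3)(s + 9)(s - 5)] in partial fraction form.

Using cover-up method: A = -7/48, B = 1/12, C = 1/16
Result: (-7/48)/(s + 3) + (1/12)/(s + 9) + (1/16)/(s - 5)


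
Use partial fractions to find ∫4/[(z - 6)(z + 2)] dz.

Decompose: 4/[(z - 6)(z + 2)] = (1/2)/(z - 6) - (1/2)/(z + 2). Integrate each term: (1/2) ln|(z - 6)| - (1/2) ln|(z + 2)| + C


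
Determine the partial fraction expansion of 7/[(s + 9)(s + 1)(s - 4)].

Using cover-up method: α = 7/104, β = -7/40, γ = 7/65
Result: (7/104)/(s + 9) - (7/40)/(s + 1) + (7/65)/(s - 4)


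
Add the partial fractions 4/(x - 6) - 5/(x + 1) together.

Common denominator (x - 6)(x + 1). Numerator: 4(x + 1) - 5(x - 6) = (4x + 4) - (5x - 30) = -x + 34
Result: (-x + 34)/[(x - 6)(x + 1)]


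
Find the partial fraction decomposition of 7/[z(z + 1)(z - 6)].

Using cover-up method: P = -7/6, Q = 1, R = 1/6
Result: (-7/6)/z + 1/(z + 1) + (1/6)/(z - 6)


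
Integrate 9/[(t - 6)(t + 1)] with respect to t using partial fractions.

Decompose: 9/[(t - 6)(t + 1)] = (9/7)/(t - 6) - (9/7)/(t + 1). Integrate each term: (9/7) ln|(t - 6)| - (9/7) ln|(t + 1)| + C


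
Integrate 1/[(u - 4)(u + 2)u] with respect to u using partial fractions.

Cover-up: α = 1/24, β = 1/12, γ = -1/8. Decomposition: (1/24)/(u - 4) + (1/12)/(u + 2) - (1/8)/u. Integrate each term: (1/24) ln|(u - 4)| + (1/12) ln|(u + 2)| - (1/8) ln|u| + C


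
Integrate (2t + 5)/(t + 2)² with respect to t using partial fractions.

Decompose: α = 2, β = 2·(-2) + 5 = 1, so (2t + 5)/(t + 2)² = 2/(t + 2) + 1/(t + 2)². Integrate: ∫ α/(t + 2) dt = 2 ln|(t + 2)|; ∫ β/(t + 2)² dt = -1/(t + 2). Sum: 2 ln|(t + 2)| - 1/(t + 2) + C


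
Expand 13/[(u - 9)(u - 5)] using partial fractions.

13/(u - 9)(u - 5) = P/(u - 9) + Q/(u - 5). P = 13/(9 - 5) = 13/4, Q = 13/(5 - 9) = -13/4
Result: (13/4)/(u - 9) - (13/4)/(u - 5)


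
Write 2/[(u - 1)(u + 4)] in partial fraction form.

2/(u - 1)(u + 4) = P/(u - 1) + Q/(u + 4). P = 2/(1 + 4) = 2/5, Q = 2/(-4 - 1) = -2/5
Result: (2/5)/(u - 1) - (2/5)/(u + 4)


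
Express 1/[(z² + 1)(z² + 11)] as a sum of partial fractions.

Coefficient matching gives P = R = 0, Q = 1/(11-1) = 1/10, S = -Q = -1/10
Result: (1/10)/(z² + 1) - (1/10)/(z² + 11)


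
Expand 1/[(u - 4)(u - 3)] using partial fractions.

1/(u - 4)(u - 3) = A/(u - 4) + B/(u - 3). A = 1/(4 - 3) = 1, B = 1/(3 - 4) = -1
Result: 1/(u - 4) - 1/(u - 3)


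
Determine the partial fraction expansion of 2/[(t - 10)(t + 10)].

2/(t - 10)(t + 10) = P/(t - 10) + Q/(t + 10). P = 2/(10 + 10) = 1/10, Q = 2/(-10 - 10) = -1/10
Result: (1/10)/(t - 10) - (1/10)/(t + 10)


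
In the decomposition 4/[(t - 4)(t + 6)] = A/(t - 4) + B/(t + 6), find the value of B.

Cover-up at t = -6: B = 4/(-6 - 4) = -4/10 = -2/5


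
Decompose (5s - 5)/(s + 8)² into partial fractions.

(5s - 5) = α(s + 8) + β. At s = -8: β = 5·(-8) - 5 = -45. Coeff of s: α = 5
Result: 5/(s + 8) - 45/(s + 8)²


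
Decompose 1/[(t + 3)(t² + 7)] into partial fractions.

Cover-up at t = -3: P = 1/((-3)² + 7) = 1/16. Then Q = -P = -1/16, R = -P·(0 - 3) = 3/16
Result: (1/16)/(t + 3) - ((1/16)t - 3/16)/(t² + 7)


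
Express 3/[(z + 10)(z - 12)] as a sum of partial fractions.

3/(z + 10)(z - 12) = A/(z + 10) + B/(z - 12). A = 3/(-10 - 12) = -3/22, B = 3/(12 + 10) = 3/22
Result: (-3/22)/(z + 10) + (3/22)/(z - 12)


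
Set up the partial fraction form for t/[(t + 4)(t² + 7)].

Linear + irreducible quadratic: A/(t + 4) + (Bt + C)/(t² + 7)


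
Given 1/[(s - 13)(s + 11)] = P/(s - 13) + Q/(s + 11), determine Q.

Cover-up at s = -11: Q = 1/(-11 - 13) = -1/24


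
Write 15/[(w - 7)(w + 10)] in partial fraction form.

15/(w - 7)(w + 10) = A/(w - 7) + B/(w + 10). A = 15/(7 + 10) = 15/17, B = 15/(-10 - 7) = -15/17
Result: (15/17)/(w - 7) - (15/17)/(w + 10)


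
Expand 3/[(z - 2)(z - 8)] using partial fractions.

3/(z - 2)(z - 8) = α/(z - 2) + β/(z - 8). α = 3/(2 - 8) = -1/2, β = 3/(8 - 2) = 1/2
Result: (-1/2)/(z - 2) + (1/2)/(z - 8)


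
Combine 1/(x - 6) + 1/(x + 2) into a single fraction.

Common denominator (x - 6)(x + 2). Numerator: 1(x + 2) + 1(x - 6) = (x + 2) + (x - 6) = 2x - 4
Result: (2x - 4)/[(x - 6)(x + 2)]


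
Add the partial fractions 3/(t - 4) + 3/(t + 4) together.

Common denominator (t - 4)(t + 4). Numerator: 3(t + 4) + 3(t - 4) = (3t + 12) + (3t - 12) = 6t
Result: (6t)/[(t - 4)(t + 4)]


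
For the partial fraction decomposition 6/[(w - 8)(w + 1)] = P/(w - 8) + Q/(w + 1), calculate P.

Cover-up at w = 8: P = 6/(8 + 1) = 6/9 = 2/3


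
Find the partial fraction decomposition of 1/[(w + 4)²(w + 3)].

Cover-up at w=-3: R = 1/(-3 + 4)² = 1. Cover-up at w=-4: Q = 1/(-4 + 3) = -1. Comparing w² coeff: P = -R = -1
Result: -1/(w + 4) - 1/(w + 4)² + 1/(w + 3)


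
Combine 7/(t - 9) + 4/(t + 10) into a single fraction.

Common denominator (t - 9)(t + 10). Numerator: 7(t + 10) + 4(t - 9) = (7t + 70) + (4t - 36) = 11t + 34
Result: (11t + 34)/[(t - 9)(t + 10)]


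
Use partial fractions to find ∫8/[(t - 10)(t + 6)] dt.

Decompose: 8/[(t - 10)(t + 6)] = (1/2)/(t - 10) - (1/2)/(t + 6). Integrate each term: (1/2) ln|(t - 10)| - (1/2) ln|(t + 6)| + C


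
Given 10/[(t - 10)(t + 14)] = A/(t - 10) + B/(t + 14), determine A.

Cover-up at t = 10: A = 10/(10 + 14) = 10/24 = 5/12


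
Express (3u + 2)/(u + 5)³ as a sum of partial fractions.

(3u + 2) = A(u + 5)² + B(u + 5) + C. At u = -5: C = 3·(-5) + 2 = -13. Coefficients: A = 0, B = 3
Result: 3/(u + 5)² - 13/(u + 5)³


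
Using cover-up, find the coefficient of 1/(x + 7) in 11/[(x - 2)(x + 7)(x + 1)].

Cover (x + 7), set x=-7: 11/[(-7 - 2)(-7 + 1)] = 11/54


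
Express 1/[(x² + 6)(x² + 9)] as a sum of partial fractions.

Coefficient matching gives α = γ = 0, β = 1/(9-6) = 1/3, δ = -β = -1/3
Result: (1/3)/(x² + 6) - (1/3)/(x² + 9)


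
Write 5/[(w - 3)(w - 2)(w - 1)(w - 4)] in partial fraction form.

Using Heaviside cover-up: (-5/2)/(w - 3) + (5/2)/(w - 2) - (5/6)/(w - 1) + (5/6)/(w - 4)


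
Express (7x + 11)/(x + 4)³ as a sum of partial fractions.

(7x + 11) = A(x + 4)² + B(x + 4) + C. At x = -4: C = 7·(-4) + 11 = -17. Coefficients: A = 0, B = 7
Result: 7/(x + 4)² - 17/(x + 4)³


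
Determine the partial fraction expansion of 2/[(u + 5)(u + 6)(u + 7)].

Using cover-up method: A = 1, B = -2, C = 1
Result: 1/(u + 5) - 2/(u + 6) + 1/(u + 7)


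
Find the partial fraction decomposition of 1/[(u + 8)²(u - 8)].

Cover-up at u=8: γ = 1/(8 + 8)² = 1/256. Cover-up at u=-8: β = 1/(-8 - 8) = -1/16. Comparing u² coeff: α = -γ = -1/256
Result: (-1/256)/(u + 8) - (1/16)/(u + 8)² + (1/256)/(u - 8)


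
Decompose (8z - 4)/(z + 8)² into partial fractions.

(8z - 4) = A(z + 8) + B. At z = -8: B = 8·(-8) - 4 = -68. Coeff of z: A = 8
Result: 8/(z + 8) - 68/(z + 8)²


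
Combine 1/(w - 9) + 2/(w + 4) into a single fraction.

Common denominator (w - 9)(w + 4). Numerator: 1(w + 4) + 2(w - 9) = (w + 4) + (2w - 18) = 3w - 14
Result: (3w - 14)/[(w - 9)(w + 4)]


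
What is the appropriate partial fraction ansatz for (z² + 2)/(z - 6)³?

Repeated linear factor (power 3): α/(z - 6) + β/(z - 6)² + γ/(z - 6)³


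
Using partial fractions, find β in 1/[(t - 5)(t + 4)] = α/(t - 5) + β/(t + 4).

Cover-up at t = -4: β = 1/(-4 - 5) = -1/9


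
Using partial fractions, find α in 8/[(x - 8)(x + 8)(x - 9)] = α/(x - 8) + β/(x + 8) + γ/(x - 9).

Cover-up at x = 8: α = 8/[(8 + 8)(8 - 9)] = 8/[(16)(-1)] = -8/16 = -1/2


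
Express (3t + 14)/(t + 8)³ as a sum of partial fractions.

(3t + 14) = α(t + 8)² + β(t + 8) + γ. At t = -8: γ = 3·(-8) + 14 = -10. Coefficients: α = 0, β = 3
Result: 3/(t + 8)² - 10/(t + 8)³


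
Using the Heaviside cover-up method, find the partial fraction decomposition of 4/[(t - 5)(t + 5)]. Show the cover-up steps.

Cover (t - 5): set t=5, get P = 4/(5 + 5) = 2/5. Cover (t + 5): set t=-5, get Q = 4/(-5 - 5) = -2/5.
Result: (2/5)/(t - 5) - (2/5)/(t + 5)


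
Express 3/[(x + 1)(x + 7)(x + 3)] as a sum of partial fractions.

Using cover-up method: α = 1/4, β = 1/8, γ = -3/8
Result: (1/4)/(x + 1) + (1/8)/(x + 7) - (3/8)/(x + 3)


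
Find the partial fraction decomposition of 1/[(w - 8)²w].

Cover-up at w=0: R = 1/(0 - 8)² = 1/64. Cover-up at w=8: Q = 1/(8 - 0) = 1/8. Comparing w² coeff: P = -R = -1/64
Result: (-1/64)/(w - 8) + (1/8)/(w - 8)² + (1/64)/w


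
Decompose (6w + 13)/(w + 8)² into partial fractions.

(6w + 13) = A(w + 8) + B. At w = -8: B = 6·(-8) + 13 = -35. Coeff of w: A = 6
Result: 6/(w + 8) - 35/(w + 8)²


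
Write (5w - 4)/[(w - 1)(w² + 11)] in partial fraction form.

At w=1: α = (5·1 - 4)/(1² + 11) = 1/12. β = -α = -1/12, γ = 5 - 1·α = 59/12
Result: (1/12)/(w - 1) - ((1/12)w - 59/12)/(w² + 11)


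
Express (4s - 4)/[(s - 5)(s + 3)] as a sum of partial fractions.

At s=5: α = (4·5 - 4)/(5 + 3) = 2. At s=-3: β = (4·(-3) - 4)/(-3 - 5) = 2
Result: 2/(s - 5) + 2/(s + 3)


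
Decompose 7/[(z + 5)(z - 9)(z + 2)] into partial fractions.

Using cover-up method: α = 1/6, β = 1/22, γ = -7/33
Result: (1/6)/(z + 5) + (1/22)/(z - 9) - (7/33)/(z + 2)


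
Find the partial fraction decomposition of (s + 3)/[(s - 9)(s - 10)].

At s=9: P = (1·9 + 3)/(9 - 10) = -12. At s=10: Q = (1·10 + 3)/(10 - 9) = 13
Result: -12/(s - 9) + 13/(s - 10)


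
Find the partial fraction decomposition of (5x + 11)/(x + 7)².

(5x + 11) = α(x + 7) + β. At x = -7: β = 5·(-7) + 11 = -24. Coeff of x: α = 5
Result: 5/(x + 7) - 24/(x + 7)²


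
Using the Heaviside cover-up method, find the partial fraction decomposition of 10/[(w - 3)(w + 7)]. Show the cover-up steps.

Cover (w - 3): set w=3, get P = 10/(3 + 7) = 1. Cover (w + 7): set w=-7, get Q = 10/(-7 - 3) = -1.
Result: 1/(w - 3) - 1/(w + 7)


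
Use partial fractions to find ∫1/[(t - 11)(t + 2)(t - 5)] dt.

Cover-up: P = 1/78, Q = 1/91, R = -1/42. Decomposition: (1/78)/(t - 11) + (1/91)/(t + 2) - (1/42)/(t - 5). Integrate each term: (1/78) ln|(t - 11)| + (1/91) ln|(t + 2)| - (1/42) ln|(t - 5)| + C


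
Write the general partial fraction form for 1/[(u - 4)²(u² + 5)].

Repeated linear + quadratic: P/(u - 4) + Q/(u - 4)² + (Ru + S)/(u² + 5)


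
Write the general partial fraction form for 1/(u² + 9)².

Repeated quadratic factor: (αu + β)/(u² + 9) + (γu + δ)/(u² + 9)²


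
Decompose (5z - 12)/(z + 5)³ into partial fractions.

(5z - 12) = P(z + 5)² + Q(z + 5) + R. At z = -5: R = 5·(-5) - 12 = -37. Coefficients: P = 0, Q = 5
Result: 5/(z + 5)² - 37/(z + 5)³


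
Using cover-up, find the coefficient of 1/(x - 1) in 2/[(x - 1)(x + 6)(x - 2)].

Cover (x - 1), set x=1: 2/[(1 + 6)(1 - 2)] = -2/7


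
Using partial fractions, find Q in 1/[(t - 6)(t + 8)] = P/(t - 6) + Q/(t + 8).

Cover-up at t = -8: Q = 1/(-8 - 6) = -1/14


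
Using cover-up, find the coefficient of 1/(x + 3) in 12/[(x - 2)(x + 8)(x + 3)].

Cover (x + 3), set x=-3: 12/[(-3 - 2)(-3 + 8)] = -12/25


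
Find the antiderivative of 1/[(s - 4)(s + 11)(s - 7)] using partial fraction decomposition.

Cover-up: A = -1/45, B = 1/270, C = 1/54. Decomposition: (-1/45)/(s - 4) + (1/270)/(s + 11) + (1/54)/(s - 7). Integrate each term: (-1/45) ln|(s - 4)| + (1/270) ln|(s + 11)| + (1/54) ln|(s - 7)| + C


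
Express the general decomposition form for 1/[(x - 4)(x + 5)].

Distinct linear factors: A/(x - 4) + B/(x + 5)


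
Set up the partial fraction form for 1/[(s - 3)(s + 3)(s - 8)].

Three distinct linear factors: A/(s - 3) + B/(s + 3) + C/(s - 8)


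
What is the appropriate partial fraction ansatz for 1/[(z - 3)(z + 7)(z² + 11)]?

Two linear + quadratic: A/(z - 3) + B/(z + 7) + (Cz + D)/(z² + 11)


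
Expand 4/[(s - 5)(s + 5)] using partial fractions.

4/(s - 5)(s + 5) = α/(s - 5) + β/(s + 5). α = 4/(5 + 5) = 2/5, β = 4/(-5 - 5) = -2/5
Result: (2/5)/(s - 5) - (2/5)/(s + 5)


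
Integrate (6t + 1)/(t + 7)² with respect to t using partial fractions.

Decompose: A = 6, B = 6·(-7) + 1 = -41, so (6t + 1)/(t + 7)² = 6/(t + 7) - 41/(t + 7)². Integrate: ∫ A/(t + 7) dt = 6 ln|(t + 7)|; ∫ B/(t + 7)² dt = 41/(t + 7). Sum: 6 ln|(t + 7)| + 41/(t + 7) + C


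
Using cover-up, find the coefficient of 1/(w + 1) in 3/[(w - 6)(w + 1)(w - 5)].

Cover (w + 1), set w=-1: 3/[(-1 - 6)(-1 - 5)] = 1/14


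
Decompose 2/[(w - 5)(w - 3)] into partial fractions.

2/(w - 5)(w - 3) = A/(w - 5) + B/(w - 3). A = 2/(5 - 3) = 1, B = 2/(3 - 5) = -1
Result: 1/(w - 5) - 1/(w - 3)


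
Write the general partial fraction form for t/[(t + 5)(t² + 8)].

Linear + irreducible quadratic: A/(t + 5) + (Bt + C)/(t² + 8)


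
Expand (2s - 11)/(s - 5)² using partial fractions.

(2s - 11) = P(s - 5) + Q. At s = 5: Q = 2·5 - 11 = -1. Coeff of s: P = 2
Result: 2/(s - 5) - 1/(s - 5)²


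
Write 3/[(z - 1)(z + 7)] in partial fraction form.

3/(z - 1)(z + 7) = P/(z - 1) + Q/(z + 7). P = 3/(1 + 7) = 3/8, Q = 3/(-7 - 1) = -3/8
Result: (3/8)/(z - 1) - (3/8)/(z + 7)


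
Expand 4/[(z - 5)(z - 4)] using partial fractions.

4/(z - 5)(z - 4) = P/(z - 5) + Q/(z - 4). P = 4/(5 - 4) = 4, Q = 4/(4 - 5) = -4
Result: 4/(z - 5) - 4/(z - 4)


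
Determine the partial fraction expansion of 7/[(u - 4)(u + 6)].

7/(u - 4)(u + 6) = A/(u - 4) + B/(u + 6). A = 7/(4 + 6) = 7/10, B = 7/(-6 - 4) = -7/10
Result: (7/10)/(u - 4) - (7/10)/(u + 6)


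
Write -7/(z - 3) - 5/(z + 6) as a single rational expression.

Common denominator (z - 3)(z + 6). Numerator: -7(z + 6) - 5(z - 3) = (-7z - 42) - (5z - 15) = -12z - 27
Result: (-12z - 27)/[(z - 3)(z + 6)]


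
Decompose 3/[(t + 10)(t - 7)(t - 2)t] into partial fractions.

Using Heaviside cover-up: (-1/680)/(t + 10) + (3/595)/(t - 7) - (1/40)/(t - 2) + (3/140)/t


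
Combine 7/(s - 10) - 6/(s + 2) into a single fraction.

Common denominator (s - 10)(s + 2). Numerator: 7(s + 2) - 6(s - 10) = (7s + 14) - (6s - 60) = s + 74
Result: (s + 74)/[(s - 10)(s + 2)]


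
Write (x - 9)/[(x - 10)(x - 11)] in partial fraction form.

At x=10: α = (1·10 - 9)/(10 - 11) = -1. At x=11: β = (1·11 - 9)/(11 - 10) = 2
Result: -1/(x - 10) + 2/(x - 11)
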